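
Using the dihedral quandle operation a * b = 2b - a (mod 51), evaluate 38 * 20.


38 * 20 = 2*20 - 38 mod 51
= 40 - 38 mod 51
= 2 mod 51 = 2

2


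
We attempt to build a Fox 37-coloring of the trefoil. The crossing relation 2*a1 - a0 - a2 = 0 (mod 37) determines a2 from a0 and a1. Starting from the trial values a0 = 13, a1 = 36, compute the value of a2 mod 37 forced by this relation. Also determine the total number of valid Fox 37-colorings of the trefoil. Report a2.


Step 1: Apply the given crossing relation 2*a1 - a0 - a2 = 0 (mod 37).
  a2 = 2*a1 - a0 mod 37
  a2 = 2*36 - 13 mod 37
  a2 = 72 - 13 mod 37
  a2 = 59 mod 37 = 22
Step 2: The trefoil has determinant 3.
  Number of Fox p-colorings (p prime) is p^2 if p = 3, else p.
  Since 37 does not divide 3, only trivial (constant) colorings exist.
  (So the trial a0 = 13, a1 = 36 with a0 != a1 does NOT extend to a valid coloring of the whole trefoil: the other two crossing relations require 3*(a1 - a0) = 0 (mod 37), which fails.)
  Total colorings = 37
Step 3: a2 = 22, total Fox 37-colorings = 37

22


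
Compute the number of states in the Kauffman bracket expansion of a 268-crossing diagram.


Each crossing contributes 2 choices (A-smoothing or B-smoothing).
Total states = 2^268 = 474284397516047136454946754595585670566993857190463750305618264096412179005177856

474284397516047136454946754595585670566993857190463750305618264096412179005177856


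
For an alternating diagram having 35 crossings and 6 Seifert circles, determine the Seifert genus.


For alternating knots, g = (c - s + 1)/2.
= (35 - 6 + 1)/2
= 30/2 = 15

15


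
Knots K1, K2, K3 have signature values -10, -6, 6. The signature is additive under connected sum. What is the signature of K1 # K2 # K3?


The signature is additive under connected sum.
signature(K1 # K2 # K3) = (-10) + (-6) + (6)
= -10

-10


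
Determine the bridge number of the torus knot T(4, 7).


The bridge number of T(p,q) is min(p,q).
min(4, 7) = 4

4


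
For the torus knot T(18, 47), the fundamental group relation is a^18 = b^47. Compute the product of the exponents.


The relation is a^18 = b^47.
Product of exponents = 18 * 47
= 846

846


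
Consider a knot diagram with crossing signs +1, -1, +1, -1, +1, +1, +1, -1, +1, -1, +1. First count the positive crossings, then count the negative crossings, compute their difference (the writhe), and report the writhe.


Step 1: Count positive crossings (+1).
Positive crossings: 7
Step 2: Count negative crossings (-1).
Negative crossings: 4
Step 3: Writhe = (positive) - (negative)
w = 7 - 4 = 3
Step 4: |w| = 3, and w is positive

3


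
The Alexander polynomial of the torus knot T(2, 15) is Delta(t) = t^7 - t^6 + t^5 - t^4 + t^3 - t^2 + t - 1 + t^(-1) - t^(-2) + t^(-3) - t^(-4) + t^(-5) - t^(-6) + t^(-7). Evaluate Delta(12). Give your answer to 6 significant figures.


Substituting t = 12 into Delta(t) = t^7 - t^6 + t^5 - t^4 + t^3 - t^2 + t - 1 + t^(-1) - t^(-2) + t^(-3) - t^(-4) + t^(-5) - t^(-6) + t^(-7):
Term values: (35831808) + (-2985984) + (248832) + (-20736) + (1728) + (-144) + (12) + (-1) + (0.0833333) + (-0.00694444) + (0.000578704) + (-4.82253e-05) + (4.01878e-06) + (-3.34898e-07) + (2.79082e-08)
Sum = 33075515.08
Rounded to 6 significant figures: 3.30755e+07

3.30755e+07


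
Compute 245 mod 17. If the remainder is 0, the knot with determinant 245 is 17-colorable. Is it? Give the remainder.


Step 1: A knot is p-colorable if and only if p divides its determinant.
Step 2: Compute 245 mod 17.
245 = 14 * 17 + 7
Step 3: 245 mod 17 = 7
Step 4: The knot is 17-colorable: no

7


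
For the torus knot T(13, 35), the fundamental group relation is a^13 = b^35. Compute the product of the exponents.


The relation is a^13 = b^35.
Product of exponents = 13 * 35
= 455

455


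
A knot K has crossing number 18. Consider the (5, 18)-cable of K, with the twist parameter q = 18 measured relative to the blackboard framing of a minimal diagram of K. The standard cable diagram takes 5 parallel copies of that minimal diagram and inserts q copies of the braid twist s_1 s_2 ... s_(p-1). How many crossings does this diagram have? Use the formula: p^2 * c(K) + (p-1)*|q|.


Step 1: Each of the c(K) crossings of the companion diagram becomes p*p = p^2 crossings among the p parallel strands, and each of the |q| twists s_1 s_2 ... s_(p-1) adds (p-1) crossings.
  Crossings = p^2 * c(K) + (p-1)*|q|
Step 2: = 5^2 * 18 + (5-1)*18
Step 3: = 25*18 + 4*18
Step 4: = 450 + 72 = 522

522


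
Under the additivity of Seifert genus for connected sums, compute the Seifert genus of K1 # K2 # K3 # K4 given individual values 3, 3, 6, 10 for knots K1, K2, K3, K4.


The Seifert genus is additive under connected sum.
Seifert genus(K1 # K2 # K3 # K4) = (3) + (3) + (6) + (10)
= 22

22


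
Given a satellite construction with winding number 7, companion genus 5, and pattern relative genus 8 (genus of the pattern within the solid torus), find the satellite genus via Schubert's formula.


Schubert: g(satellite) = g_rel(pattern) + |winding| * g(companion),
where g_rel(pattern) is the genus of the pattern relative to the solid torus.
= 8 + 7 * 5
= 8 + 35 = 43

43


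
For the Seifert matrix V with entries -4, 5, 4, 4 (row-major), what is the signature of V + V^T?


Step 1: V + V^T = [[-8, 9], [9, 8]]
Step 2: trace = 0, det = -145
Step 3: Discriminant = 0^2 - 4*(-145) = 580
Step 4: Eigenvalues: 12.0416, -12.0416
Step 5: Signature = (# positive eigenvalues) - (# negative eigenvalues) = 0

0


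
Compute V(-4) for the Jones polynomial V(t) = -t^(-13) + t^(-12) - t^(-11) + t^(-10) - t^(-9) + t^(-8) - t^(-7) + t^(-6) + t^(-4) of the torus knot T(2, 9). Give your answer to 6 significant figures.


Substituting t = -4 into V(t) = -t^(-13) + t^(-12) - t^(-11) + t^(-10) - t^(-9) + t^(-8) - t^(-7) + t^(-6) + t^(-4):
  (-)t^(-13) = 1.49012e-08
  (+)t^(-12) = 5.96046e-08
  (-)t^(-11) = 2.38419e-07
  (+)t^(-10) = 9.53674e-07
  (-)t^(-9) = 3.8147e-06
  (+)t^(-8) = 1.52588e-05
  (-)t^(-7) = 6.10352e-05
  (+)t^(-6) = 0.000244141
  (+)t^(-4) = 0.00390625
Sum = (1.49012e-08) + (5.96046e-08) + (2.38419e-07) + (9.53674e-07) + (3.8147e-06) + (1.52588e-05) + (6.10352e-05) + (0.000244141) + (0.00390625)
= 0.004231765866
Rounded to 6 significant figures: 0.00423177

0.00423177


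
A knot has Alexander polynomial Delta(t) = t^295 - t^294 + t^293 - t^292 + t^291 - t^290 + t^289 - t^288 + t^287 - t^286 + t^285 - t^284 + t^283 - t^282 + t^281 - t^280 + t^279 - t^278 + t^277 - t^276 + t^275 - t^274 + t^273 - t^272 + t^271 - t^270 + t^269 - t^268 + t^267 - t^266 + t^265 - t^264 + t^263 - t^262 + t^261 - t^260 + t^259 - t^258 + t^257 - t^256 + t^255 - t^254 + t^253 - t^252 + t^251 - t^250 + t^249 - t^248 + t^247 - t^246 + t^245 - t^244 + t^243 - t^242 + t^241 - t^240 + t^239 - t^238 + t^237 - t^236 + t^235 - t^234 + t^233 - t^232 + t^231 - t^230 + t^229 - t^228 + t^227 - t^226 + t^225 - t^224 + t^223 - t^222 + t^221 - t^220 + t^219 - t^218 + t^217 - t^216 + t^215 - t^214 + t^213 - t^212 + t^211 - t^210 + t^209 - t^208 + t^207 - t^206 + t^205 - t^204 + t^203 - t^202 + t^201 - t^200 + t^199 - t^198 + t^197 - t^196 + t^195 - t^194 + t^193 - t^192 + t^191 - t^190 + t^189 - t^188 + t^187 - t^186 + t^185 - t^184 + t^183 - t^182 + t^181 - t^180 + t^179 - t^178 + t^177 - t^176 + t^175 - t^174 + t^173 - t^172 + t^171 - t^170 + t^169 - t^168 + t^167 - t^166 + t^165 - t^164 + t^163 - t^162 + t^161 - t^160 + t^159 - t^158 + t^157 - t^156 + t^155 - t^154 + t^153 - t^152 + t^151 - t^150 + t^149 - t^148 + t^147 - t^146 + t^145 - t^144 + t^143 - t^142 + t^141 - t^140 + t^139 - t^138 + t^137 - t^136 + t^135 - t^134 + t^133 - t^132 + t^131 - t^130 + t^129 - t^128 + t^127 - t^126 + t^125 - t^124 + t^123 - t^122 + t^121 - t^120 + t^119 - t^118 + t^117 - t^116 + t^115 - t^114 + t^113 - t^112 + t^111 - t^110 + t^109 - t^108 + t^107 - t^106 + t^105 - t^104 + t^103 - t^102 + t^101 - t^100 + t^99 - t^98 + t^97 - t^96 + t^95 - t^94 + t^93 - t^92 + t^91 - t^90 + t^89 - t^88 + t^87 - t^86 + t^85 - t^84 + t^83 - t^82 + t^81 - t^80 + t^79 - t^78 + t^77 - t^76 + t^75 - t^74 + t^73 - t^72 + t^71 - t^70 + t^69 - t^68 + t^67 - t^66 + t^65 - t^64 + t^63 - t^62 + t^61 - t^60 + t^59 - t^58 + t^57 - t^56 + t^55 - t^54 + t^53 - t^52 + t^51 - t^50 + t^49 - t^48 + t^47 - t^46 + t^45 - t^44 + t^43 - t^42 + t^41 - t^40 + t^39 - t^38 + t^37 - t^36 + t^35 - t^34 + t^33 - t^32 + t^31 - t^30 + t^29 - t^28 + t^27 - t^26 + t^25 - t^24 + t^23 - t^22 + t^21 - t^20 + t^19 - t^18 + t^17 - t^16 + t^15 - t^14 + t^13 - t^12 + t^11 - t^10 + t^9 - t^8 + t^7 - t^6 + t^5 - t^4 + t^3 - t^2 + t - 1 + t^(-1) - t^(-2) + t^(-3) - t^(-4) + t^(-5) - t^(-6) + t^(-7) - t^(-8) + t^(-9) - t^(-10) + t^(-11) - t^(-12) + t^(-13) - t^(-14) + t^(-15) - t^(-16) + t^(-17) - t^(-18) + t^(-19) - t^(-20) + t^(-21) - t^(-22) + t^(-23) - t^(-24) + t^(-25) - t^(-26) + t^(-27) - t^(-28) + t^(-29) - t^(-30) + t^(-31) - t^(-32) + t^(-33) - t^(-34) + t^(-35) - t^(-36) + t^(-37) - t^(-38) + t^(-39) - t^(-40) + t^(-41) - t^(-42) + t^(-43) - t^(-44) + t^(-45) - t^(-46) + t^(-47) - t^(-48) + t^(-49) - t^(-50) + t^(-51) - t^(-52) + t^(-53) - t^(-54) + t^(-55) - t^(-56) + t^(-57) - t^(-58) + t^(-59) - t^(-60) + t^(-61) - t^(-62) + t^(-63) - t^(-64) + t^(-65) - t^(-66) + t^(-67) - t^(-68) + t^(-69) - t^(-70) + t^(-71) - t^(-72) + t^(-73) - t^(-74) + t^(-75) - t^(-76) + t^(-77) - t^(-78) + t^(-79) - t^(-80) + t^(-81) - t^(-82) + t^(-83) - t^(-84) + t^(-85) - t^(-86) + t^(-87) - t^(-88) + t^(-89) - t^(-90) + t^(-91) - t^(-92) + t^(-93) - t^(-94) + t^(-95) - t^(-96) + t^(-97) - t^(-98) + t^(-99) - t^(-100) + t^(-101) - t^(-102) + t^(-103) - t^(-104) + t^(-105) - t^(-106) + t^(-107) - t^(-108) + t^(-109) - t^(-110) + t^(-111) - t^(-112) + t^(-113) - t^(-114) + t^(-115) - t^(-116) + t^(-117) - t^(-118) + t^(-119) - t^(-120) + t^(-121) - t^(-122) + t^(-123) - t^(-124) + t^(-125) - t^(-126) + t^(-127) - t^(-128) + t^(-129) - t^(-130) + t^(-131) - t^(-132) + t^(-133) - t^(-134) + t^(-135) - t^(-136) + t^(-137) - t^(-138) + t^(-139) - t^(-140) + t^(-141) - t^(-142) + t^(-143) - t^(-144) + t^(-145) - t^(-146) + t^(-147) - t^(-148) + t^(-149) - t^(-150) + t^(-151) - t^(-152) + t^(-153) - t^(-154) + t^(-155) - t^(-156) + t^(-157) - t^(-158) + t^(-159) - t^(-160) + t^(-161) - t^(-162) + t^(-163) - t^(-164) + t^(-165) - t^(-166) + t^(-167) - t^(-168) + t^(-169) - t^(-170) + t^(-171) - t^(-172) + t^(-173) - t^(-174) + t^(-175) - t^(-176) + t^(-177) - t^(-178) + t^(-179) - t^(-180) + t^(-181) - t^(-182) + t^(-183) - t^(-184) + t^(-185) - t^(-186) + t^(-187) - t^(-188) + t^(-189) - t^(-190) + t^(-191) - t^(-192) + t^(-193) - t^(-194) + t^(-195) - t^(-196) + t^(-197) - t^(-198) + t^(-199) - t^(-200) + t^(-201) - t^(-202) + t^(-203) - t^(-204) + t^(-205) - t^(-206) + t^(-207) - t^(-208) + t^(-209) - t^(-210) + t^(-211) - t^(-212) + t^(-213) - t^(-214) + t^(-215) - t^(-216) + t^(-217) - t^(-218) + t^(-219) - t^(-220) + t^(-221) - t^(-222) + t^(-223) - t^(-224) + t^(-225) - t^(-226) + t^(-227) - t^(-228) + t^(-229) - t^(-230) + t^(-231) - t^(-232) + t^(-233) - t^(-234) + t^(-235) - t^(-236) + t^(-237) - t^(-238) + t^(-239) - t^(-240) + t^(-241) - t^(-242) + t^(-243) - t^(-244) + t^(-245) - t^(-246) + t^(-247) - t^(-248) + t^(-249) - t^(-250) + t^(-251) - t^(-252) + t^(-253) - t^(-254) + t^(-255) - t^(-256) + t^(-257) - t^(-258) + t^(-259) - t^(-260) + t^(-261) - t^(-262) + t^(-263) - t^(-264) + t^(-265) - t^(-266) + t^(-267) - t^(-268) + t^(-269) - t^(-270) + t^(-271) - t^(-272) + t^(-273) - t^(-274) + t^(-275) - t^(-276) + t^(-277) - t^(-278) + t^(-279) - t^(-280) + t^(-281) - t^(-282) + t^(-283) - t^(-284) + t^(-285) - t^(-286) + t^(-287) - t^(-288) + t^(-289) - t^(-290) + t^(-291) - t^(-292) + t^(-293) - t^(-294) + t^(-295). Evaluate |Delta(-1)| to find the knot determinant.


Step 1: The polynomial has 591 terms with alternating signs, exponents from 295 down to -295.
Step 2: Substitute t = -1. The i-th term has coefficient (-1)^i and exponent (m-i),
  so its value is (-1)^i * (-1)^(m-i) = (-1)^m = -1 for every i.
Step 3: All 591 terms equal -1, so Delta(-1) = 591 * (-1) = -591
Step 4: |Delta(-1)| = 591

591


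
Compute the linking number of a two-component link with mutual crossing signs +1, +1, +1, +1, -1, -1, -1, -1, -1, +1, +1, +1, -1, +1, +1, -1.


Step 1: Count positive crossings: 9
Step 2: Count negative crossings: 7
Step 3: Sum of signs = 9 - 7 = 2
Step 4: Linking number = sum/2 = 2/2 = 1

1


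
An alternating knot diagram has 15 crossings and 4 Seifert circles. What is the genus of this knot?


For alternating knots, g = (c - s + 1)/2.
= (15 - 4 + 1)/2
= 12/2 = 6

6


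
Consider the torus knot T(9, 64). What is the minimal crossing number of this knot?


For a torus knot T(p, q) with gcd(p,q)=1,
the crossing number is min(p*(q-1), q*(p-1)).
p*(q-1) = 9*63 = 567
q*(p-1) = 64*8 = 512
min(567, 512) = 512

512


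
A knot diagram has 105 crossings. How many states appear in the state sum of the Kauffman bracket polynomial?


Each crossing contributes 2 choices (A-smoothing or B-smoothing).
Total states = 2^105 = 40564819207303340847894502572032

40564819207303340847894502572032


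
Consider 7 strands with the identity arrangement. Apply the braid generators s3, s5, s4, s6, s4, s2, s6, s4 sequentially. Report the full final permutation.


Starting with identity [1, 2, 3, 4, 5, 6, 7].
Apply generators in sequence:
  After s3: [1, 2, 4, 3, 5, 6, 7]
  After s5: [1, 2, 4, 3, 6, 5, 7]
  After s4: [1, 2, 4, 6, 3, 5, 7]
  After s6: [1, 2, 4, 6, 3, 7, 5]
  After s4: [1, 2, 4, 3, 6, 7, 5]
  After s2: [1, 4, 2, 3, 6, 7, 5]
  After s6: [1, 4, 2, 3, 6, 5, 7]
  After s4: [1, 4, 2, 6, 3, 5, 7]
Final permutation: [1, 4, 2, 6, 3, 5, 7]

[1, 4, 2, 6, 3, 5, 7]


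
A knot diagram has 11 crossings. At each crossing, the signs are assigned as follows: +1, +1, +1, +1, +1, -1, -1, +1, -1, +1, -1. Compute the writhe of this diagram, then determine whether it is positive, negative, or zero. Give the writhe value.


Step 1: Count positive crossings (+1).
Positive crossings: 7
Step 2: Count negative crossings (-1).
Negative crossings: 4
Step 3: Writhe = (positive) - (negative)
w = 7 - 4 = 3
Step 4: |w| = 3, and w is positive

3


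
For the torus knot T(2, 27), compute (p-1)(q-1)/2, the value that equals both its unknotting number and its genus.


For a torus knot T(p,q), both the unknotting number and genus equal (p-1)(q-1)/2.
= (2-1)(27-1)/2
= 1*26/2
= 26/2 = 13

13


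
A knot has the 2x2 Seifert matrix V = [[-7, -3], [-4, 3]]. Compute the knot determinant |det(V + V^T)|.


Step 1: Form V + V^T where V = [[-7, -3], [-4, 3]]
  V^T = [[-7, -4], [-3, 3]]
  V + V^T = [[-14, -7], [-7, 6]]
Step 2: det(V + V^T) = (-14)*6 - (-7)*(-7)
  = -84 - 49 = -133
Step 3: Knot determinant = |det(V + V^T)| = |-133| = 133

133


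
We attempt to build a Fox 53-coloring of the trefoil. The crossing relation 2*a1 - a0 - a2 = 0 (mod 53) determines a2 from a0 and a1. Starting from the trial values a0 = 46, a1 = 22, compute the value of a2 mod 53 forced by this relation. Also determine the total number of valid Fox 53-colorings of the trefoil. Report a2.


Step 1: Apply the given crossing relation 2*a1 - a0 - a2 = 0 (mod 53).
  a2 = 2*a1 - a0 mod 53
  a2 = 2*22 - 46 mod 53
  a2 = 44 - 46 mod 53
  a2 = -2 mod 53 = 51
Step 2: The trefoil has determinant 3.
  Number of Fox p-colorings (p prime) is p^2 if p = 3, else p.
  Since 53 does not divide 3, only trivial (constant) colorings exist.
  (So the trial a0 = 46, a1 = 22 with a0 != a1 does NOT extend to a valid coloring of the whole trefoil: the other two crossing relations require 3*(a1 - a0) = 0 (mod 53), which fails.)
  Total colorings = 53
Step 3: a2 = 51, total Fox 53-colorings = 53

51


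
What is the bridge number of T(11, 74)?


The bridge number of T(p,q) is min(p,q).
min(11, 74) = 11

11


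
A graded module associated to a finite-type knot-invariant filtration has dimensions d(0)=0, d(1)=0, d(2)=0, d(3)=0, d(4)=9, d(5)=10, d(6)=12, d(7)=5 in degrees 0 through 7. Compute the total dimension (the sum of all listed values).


Total dimension = d(0) + d(1) + ... + d(7)
= 0 + 0 + 0 + 0 + 9 + 10 + 12 + 5
= 36

36


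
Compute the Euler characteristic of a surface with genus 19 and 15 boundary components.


chi = 2 - 2g - b
= 2 - 2*19 - 15
= 2 - 38 - 15 = -51

-51


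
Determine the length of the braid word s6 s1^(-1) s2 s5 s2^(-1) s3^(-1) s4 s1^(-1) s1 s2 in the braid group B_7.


The word length counts the number of generators (including inverses).
Listing each generator: s6, s1^(-1), s2, s5, s2^(-1), s3^(-1), s4, s1^(-1), s1, s2
There are 10 generators in this braid word.

10


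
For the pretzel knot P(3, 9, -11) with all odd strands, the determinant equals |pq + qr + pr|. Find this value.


Step 1: Compute pq + qr + pr.
pq = 3*9 = 27
qr = 9*(-11) = -99
pr = 3*(-11) = -33
pq + qr + pr = 27 + (-99) + (-33) = -105
Step 2: Take absolute value.
det(P(3,9,-11)) = |-105| = 105

105


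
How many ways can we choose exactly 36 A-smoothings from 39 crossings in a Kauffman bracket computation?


We choose which 36 of 39 crossings get A-smoothings.
C(39, 36) = 39! / (36! * 3!)
= 9139

9139


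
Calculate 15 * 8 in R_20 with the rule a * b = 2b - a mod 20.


15 * 8 = 2*8 - 15 mod 20
= 16 - 15 mod 20
= 1 mod 20 = 1

1


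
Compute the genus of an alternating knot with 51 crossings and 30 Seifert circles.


For alternating knots, g = (c - s + 1)/2.
= (51 - 30 + 1)/2
= 22/2 = 11

11


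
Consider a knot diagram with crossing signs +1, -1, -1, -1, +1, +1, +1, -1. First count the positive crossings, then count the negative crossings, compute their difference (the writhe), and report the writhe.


Step 1: Count positive crossings (+1).
Positive crossings: 4
Step 2: Count negative crossings (-1).
Negative crossings: 4
Step 3: Writhe = (positive) - (negative)
w = 4 - 4 = 0
Step 4: |w| = 0, and w is zero

0


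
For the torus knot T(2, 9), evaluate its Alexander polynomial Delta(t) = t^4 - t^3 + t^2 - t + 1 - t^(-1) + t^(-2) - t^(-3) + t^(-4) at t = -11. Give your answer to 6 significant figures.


Substituting t = -11 into Delta(t) = t^4 - t^3 + t^2 - t + 1 - t^(-1) + t^(-2) - t^(-3) + t^(-4):
Term values: (14641) + (1331) + (121) + (11) + (1) + (0.0909091) + (0.00826446) + (0.000751315) + (6.83013e-05)
Sum = 16105.09999
Rounded to 6 significant figures: 16105.1

16105.1


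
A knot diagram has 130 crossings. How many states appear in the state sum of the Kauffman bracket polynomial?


Each crossing contributes 2 choices (A-smoothing or B-smoothing).
Total states = 2^130 = 1361129467683753853853498429727072845824

1361129467683753853853498429727072845824


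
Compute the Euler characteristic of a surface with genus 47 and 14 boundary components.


chi = 2 - 2g - b
= 2 - 2*47 - 14
= 2 - 94 - 14 = -106

-106


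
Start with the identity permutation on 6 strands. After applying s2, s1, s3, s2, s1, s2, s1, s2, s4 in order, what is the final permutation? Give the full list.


Starting with identity [1, 2, 3, 4, 5, 6].
Apply generators in sequence:
  After s2: [1, 3, 2, 4, 5, 6]
  After s1: [3, 1, 2, 4, 5, 6]
  After s3: [3, 1, 4, 2, 5, 6]
  After s2: [3, 4, 1, 2, 5, 6]
  After s1: [4, 3, 1, 2, 5, 6]
  After s2: [4, 1, 3, 2, 5, 6]
  After s1: [1, 4, 3, 2, 5, 6]
  After s2: [1, 3, 4, 2, 5, 6]
  After s4: [1, 3, 4, 5, 2, 6]
Final permutation: [1, 3, 4, 5, 2, 6]

[1, 3, 4, 5, 2, 6]


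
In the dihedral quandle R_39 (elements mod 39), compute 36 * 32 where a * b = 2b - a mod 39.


36 * 32 = 2*32 - 36 mod 39
= 64 - 36 mod 39
= 28 mod 39 = 28

28


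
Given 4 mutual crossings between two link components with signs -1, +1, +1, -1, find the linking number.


Step 1: Count positive crossings: 2
Step 2: Count negative crossings: 2
Step 3: Sum of signs = 2 - 2 = 0
Step 4: Linking number = sum/2 = 0/2 = 0

0


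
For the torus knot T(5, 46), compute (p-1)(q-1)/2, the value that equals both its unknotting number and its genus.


For a torus knot T(p,q), both the unknotting number and genus equal (p-1)(q-1)/2.
= (5-1)(46-1)/2
= 4*45/2
= 180/2 = 90

90


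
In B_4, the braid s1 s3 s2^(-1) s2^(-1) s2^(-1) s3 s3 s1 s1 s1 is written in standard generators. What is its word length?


The word length counts the number of generators (including inverses).
Listing each generator: s1, s3, s2^(-1), s2^(-1), s2^(-1), s3, s3, s1, s1, s1
There are 10 generators in this braid word.

10


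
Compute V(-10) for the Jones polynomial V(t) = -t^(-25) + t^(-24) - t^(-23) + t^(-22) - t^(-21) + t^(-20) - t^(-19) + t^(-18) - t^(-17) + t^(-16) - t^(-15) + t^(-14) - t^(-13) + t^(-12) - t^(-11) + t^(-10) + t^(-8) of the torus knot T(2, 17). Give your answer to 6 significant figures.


Substituting t = -10 into V(t) = -t^(-25) + t^(-24) - t^(-23) + t^(-22) - t^(-21) + t^(-20) - t^(-19) + t^(-18) - t^(-17) + t^(-16) - t^(-15) + t^(-14) - t^(-13) + t^(-12) - t^(-11) + t^(-10) + t^(-8):
  (-)t^(-25) = 1e-25
  (+)t^(-24) = 1e-24
  (-)t^(-23) = 1e-23
  (+)t^(-22) = 1e-22
  (-)t^(-21) = 1e-21
  (+)t^(-20) = 1e-20
  (-)t^(-19) = 1e-19
  (+)t^(-18) = 1e-18
  (-)t^(-17) = 1e-17
  (+)t^(-16) = 1e-16
  (-)t^(-15) = 1e-15
  (+)t^(-14) = 1e-14
  (-)t^(-13) = 1e-13
  (+)t^(-12) = 1e-12
  (-)t^(-11) = 1e-11
  (+)t^(-10) = 1e-10
  (+)t^(-8) = 1e-08
Sum = (1e-25) + (1e-24) + (1e-23) + (1e-22) + (1e-21) + (1e-20) + (1e-19) + (1e-18) + (1e-17) + (1e-16) + (1e-15) + (1e-14) + (1e-13) + (1e-12) + (1e-11) + (1e-10) + (1e-08)
= 1.011111111e-08
Rounded to 6 significant figures: 1.01111e-08

1.01111e-08


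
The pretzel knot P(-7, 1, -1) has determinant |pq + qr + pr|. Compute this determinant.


Step 1: Compute pq + qr + pr.
pq = (-7)*1 = -7
qr = 1*(-1) = -1
pr = (-7)*(-1) = 7
pq + qr + pr = -7 + (-1) + 7 = -1
Step 2: Take absolute value.
det(P(-7,1,-1)) = |-1| = 1

1


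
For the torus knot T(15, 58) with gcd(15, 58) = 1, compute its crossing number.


For a torus knot T(p, q) with gcd(p,q)=1,
the crossing number is min(p*(q-1), q*(p-1)).
p*(q-1) = 15*57 = 855
q*(p-1) = 58*14 = 812
min(855, 812) = 812

812


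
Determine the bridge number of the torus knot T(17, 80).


The bridge number of T(p,q) is min(p,q).
min(17, 80) = 17

17


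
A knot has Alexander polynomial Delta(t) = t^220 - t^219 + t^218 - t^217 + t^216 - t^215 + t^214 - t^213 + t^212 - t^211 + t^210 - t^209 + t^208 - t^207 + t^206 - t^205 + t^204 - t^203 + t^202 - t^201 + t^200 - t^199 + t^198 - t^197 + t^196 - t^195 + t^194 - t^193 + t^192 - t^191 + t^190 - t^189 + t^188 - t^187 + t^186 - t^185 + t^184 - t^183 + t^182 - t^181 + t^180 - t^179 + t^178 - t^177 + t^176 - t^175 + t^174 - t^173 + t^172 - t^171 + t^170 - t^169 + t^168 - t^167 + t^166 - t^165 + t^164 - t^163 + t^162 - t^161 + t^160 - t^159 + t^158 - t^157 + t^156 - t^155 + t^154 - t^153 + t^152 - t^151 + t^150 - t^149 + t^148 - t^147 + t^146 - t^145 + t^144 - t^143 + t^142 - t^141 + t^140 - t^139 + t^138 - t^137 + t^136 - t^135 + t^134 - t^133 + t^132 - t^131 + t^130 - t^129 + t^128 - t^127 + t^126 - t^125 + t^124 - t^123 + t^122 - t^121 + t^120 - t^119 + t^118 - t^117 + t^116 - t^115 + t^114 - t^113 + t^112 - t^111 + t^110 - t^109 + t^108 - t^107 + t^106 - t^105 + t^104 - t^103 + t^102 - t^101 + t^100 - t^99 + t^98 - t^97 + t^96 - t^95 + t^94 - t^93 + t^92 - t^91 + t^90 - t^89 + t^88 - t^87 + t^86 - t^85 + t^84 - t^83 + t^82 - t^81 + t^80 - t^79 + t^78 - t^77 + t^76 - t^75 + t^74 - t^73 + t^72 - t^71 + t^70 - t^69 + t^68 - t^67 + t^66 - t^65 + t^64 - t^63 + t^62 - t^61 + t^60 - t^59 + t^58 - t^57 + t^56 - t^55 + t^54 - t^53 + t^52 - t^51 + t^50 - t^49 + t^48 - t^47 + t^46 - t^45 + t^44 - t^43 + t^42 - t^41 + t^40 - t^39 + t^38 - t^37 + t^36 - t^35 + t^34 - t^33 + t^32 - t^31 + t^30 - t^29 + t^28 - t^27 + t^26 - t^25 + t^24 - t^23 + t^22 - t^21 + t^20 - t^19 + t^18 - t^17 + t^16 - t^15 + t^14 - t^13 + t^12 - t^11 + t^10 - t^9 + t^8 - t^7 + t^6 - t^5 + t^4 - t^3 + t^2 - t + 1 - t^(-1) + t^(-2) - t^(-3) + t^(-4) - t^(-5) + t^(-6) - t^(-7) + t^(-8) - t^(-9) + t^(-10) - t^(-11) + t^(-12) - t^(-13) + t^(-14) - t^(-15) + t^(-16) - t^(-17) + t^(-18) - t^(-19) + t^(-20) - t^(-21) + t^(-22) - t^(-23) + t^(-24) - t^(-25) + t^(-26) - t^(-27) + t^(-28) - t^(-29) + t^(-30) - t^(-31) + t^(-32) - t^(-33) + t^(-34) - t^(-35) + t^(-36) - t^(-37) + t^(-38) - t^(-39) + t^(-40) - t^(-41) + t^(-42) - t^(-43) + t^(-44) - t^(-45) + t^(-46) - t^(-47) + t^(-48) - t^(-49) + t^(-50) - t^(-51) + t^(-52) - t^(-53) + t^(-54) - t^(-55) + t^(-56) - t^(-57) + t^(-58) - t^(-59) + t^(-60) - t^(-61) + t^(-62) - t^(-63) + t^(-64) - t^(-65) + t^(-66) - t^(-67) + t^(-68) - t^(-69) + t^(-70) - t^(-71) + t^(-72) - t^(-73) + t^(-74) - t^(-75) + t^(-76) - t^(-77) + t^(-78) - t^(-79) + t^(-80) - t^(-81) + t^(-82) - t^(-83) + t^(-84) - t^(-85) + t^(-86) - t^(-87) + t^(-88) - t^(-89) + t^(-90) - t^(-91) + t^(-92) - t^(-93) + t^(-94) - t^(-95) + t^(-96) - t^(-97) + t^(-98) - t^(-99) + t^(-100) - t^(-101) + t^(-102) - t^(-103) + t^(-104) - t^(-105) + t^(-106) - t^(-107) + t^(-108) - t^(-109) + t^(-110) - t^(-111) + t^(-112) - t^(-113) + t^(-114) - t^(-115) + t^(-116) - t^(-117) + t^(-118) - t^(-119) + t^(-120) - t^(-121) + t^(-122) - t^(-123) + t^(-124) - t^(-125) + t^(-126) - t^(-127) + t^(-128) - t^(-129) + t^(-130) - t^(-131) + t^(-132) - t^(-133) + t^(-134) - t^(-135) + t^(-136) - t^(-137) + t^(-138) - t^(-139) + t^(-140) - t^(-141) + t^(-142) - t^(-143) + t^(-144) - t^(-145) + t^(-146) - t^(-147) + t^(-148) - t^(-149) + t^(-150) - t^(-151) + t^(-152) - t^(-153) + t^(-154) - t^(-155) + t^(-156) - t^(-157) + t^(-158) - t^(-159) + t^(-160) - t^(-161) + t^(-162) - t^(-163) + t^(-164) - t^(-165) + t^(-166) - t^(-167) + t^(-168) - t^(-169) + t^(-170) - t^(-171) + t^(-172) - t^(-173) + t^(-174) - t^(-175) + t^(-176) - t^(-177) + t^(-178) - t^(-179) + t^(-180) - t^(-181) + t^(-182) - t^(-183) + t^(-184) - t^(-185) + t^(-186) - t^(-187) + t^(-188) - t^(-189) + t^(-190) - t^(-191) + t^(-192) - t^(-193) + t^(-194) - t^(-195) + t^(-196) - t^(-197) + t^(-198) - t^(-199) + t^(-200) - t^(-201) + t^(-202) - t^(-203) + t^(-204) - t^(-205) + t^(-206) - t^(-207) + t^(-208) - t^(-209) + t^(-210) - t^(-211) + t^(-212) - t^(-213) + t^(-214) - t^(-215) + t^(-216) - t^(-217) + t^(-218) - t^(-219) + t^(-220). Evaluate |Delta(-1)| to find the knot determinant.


Step 1: The polynomial has 441 terms with alternating signs, exponents from 220 down to -220.
Step 2: Substitute t = -1. The i-th term has coefficient (-1)^i and exponent (m-i),
  so its value is (-1)^i * (-1)^(m-i) = (-1)^m = 1 for every i.
Step 3: All 441 terms equal 1, so Delta(-1) = 441 * (1) = 441
Step 4: |Delta(-1)| = 441

441


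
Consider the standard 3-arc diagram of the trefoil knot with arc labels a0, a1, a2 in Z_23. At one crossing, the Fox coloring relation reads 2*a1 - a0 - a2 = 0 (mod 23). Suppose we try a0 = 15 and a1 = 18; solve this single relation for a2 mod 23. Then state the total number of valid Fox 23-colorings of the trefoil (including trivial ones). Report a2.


Step 1: Apply the given crossing relation 2*a1 - a0 - a2 = 0 (mod 23).
  a2 = 2*a1 - a0 mod 23
  a2 = 2*18 - 15 mod 23
  a2 = 36 - 15 mod 23
  a2 = 21 mod 23 = 21
Step 2: The trefoil has determinant 3.
  Number of Fox p-colorings (p prime) is p^2 if p = 3, else p.
  Since 23 does not divide 3, only trivial (constant) colorings exist.
  (So the trial a0 = 15, a1 = 18 with a0 != a1 does NOT extend to a valid coloring of the whole trefoil: the other two crossing relations require 3*(a1 - a0) = 0 (mod 23), which fails.)
  Total colorings = 23
Step 3: a2 = 21, total Fox 23-colorings = 23

21


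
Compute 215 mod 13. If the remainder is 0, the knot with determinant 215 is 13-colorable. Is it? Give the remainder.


Step 1: A knot is p-colorable if and only if p divides its determinant.
Step 2: Compute 215 mod 13.
215 = 16 * 13 + 7
Step 3: 215 mod 13 = 7
Step 4: The knot is 13-colorable: no

7


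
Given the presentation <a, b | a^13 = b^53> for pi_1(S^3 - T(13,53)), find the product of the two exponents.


The relation is a^13 = b^53.
Product of exponents = 13 * 53
= 689

689


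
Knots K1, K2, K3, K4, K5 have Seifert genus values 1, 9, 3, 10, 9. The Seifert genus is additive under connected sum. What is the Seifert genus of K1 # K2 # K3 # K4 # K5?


The Seifert genus is additive under connected sum.
Seifert genus(K1 # K2 # K3 # K4 # K5) = (1) + (9) + (3) + (10) + (9)
= 32

32


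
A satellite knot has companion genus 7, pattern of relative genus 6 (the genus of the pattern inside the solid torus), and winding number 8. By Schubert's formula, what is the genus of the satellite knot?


Schubert: g(satellite) = g_rel(pattern) + |winding| * g(companion),
where g_rel(pattern) is the genus of the pattern relative to the solid torus.
= 6 + 8 * 7
= 6 + 56 = 62

62


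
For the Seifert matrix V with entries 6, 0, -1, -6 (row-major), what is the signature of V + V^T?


Step 1: V + V^T = [[12, -1], [-1, -12]]
Step 2: trace = 0, det = -145
Step 3: Discriminant = 0^2 - 4*(-145) = 580
Step 4: Eigenvalues: 12.0416, -12.0416
Step 5: Signature = (# positive eigenvalues) - (# negative eigenvalues) = 0

0


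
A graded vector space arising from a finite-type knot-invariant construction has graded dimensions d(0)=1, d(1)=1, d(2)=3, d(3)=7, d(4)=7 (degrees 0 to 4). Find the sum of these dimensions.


Total dimension = d(0) + d(1) + ... + d(4)
= 1 + 1 + 3 + 7 + 7
= 19

19


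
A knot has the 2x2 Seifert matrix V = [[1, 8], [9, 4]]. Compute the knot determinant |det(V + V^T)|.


Step 1: Form V + V^T where V = [[1, 8], [9, 4]]
  V^T = [[1, 9], [8, 4]]
  V + V^T = [[2, 17], [17, 8]]
Step 2: det(V + V^T) = 2*8 - 17*17
  = 16 - 289 = -273
Step 3: Knot determinant = |det(V + V^T)| = |-273| = 273

273


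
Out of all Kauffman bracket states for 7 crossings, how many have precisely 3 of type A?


We choose which 3 of 7 crossings get A-smoothings.
C(7, 3) = 7! / (3! * 4!)
= 35

35


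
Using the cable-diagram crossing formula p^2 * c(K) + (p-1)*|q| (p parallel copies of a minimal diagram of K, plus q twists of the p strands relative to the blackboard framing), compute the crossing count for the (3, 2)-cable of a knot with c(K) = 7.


Step 1: Each of the c(K) crossings of the companion diagram becomes p*p = p^2 crossings among the p parallel strands, and each of the |q| twists s_1 s_2 ... s_(p-1) adds (p-1) crossings.
  Crossings = p^2 * c(K) + (p-1)*|q|
Step 2: = 3^2 * 7 + (3-1)*2
Step 3: = 9*7 + 2*2
Step 4: = 63 + 4 = 67

67


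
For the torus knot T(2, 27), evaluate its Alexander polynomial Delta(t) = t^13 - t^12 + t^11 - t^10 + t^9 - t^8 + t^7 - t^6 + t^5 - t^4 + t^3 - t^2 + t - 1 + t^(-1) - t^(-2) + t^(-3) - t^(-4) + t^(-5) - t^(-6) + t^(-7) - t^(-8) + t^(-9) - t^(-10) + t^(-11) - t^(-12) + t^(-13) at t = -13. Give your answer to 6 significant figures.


Substituting t = -13 into Delta(t) = t^13 - t^12 + t^11 - t^10 + t^9 - t^8 + t^7 - t^6 + t^5 - t^4 + t^3 - t^2 + t - 1 + t^(-1) - t^(-2) + t^(-3) - t^(-4) + t^(-5) - t^(-6) + t^(-7) - t^(-8) + t^(-9) - t^(-10) + t^(-11) - t^(-12) + t^(-13):
Term values: (-302875106592253) + (-23298085122481) + (-1792160394037) + (-137858491849) + (-10604499373) + (-815730721) + (-62748517) + (-4826809) + (-371293) + (-28561) + (-2197) + (-169) + (-13) + (-1) + (-0.0769231) + (-0.00591716) + (-0.000455166) + (-3.50128e-05) + (-2.69329e-06) + (-2.07176e-07) + (-1.59366e-08) + (-1.22589e-09) + (-9.42996e-11) + (-7.25382e-12) + (-5.57986e-13) + (-4.2922e-14) + (-3.30169e-15)
Sum = -3.281146988e+14
Rounded to 6 significant figures: -3.28115e+14

-3.28115e+14


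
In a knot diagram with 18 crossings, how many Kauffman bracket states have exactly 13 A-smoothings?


We choose which 13 of 18 crossings get A-smoothings.
C(18, 13) = 18! / (13! * 5!)
= 8568

8568


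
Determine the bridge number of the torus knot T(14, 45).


The bridge number of T(p,q) is min(p,q).
min(14, 45) = 14

14


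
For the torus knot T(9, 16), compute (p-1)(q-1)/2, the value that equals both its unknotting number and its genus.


For a torus knot T(p,q), both the unknotting number and genus equal (p-1)(q-1)/2.
= (9-1)(16-1)/2
= 8*15/2
= 120/2 = 60

60


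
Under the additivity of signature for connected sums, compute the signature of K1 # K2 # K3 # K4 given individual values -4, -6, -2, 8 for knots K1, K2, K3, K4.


The signature is additive under connected sum.
signature(K1 # K2 # K3 # K4) = (-4) + (-6) + (-2) + (8)
= -4

-4


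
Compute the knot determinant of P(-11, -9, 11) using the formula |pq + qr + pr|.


Step 1: Compute pq + qr + pr.
pq = (-11)*(-9) = 99
qr = (-9)*11 = -99
pr = (-11)*11 = -121
pq + qr + pr = 99 + (-99) + (-121) = -121
Step 2: Take absolute value.
det(P(-11,-9,11)) = |-121| = 121

121


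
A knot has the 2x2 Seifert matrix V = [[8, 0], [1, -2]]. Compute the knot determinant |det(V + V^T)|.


Step 1: Form V + V^T where V = [[8, 0], [1, -2]]
  V^T = [[8, 1], [0, -2]]
  V + V^T = [[16, 1], [1, -4]]
Step 2: det(V + V^T) = 16*(-4) - 1*1
  = -64 - 1 = -65
Step 3: Knot determinant = |det(V + V^T)| = |-65| = 65

65


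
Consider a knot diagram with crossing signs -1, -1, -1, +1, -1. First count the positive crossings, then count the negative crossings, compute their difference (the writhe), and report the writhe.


Step 1: Count positive crossings (+1).
Positive crossings: 1
Step 2: Count negative crossings (-1).
Negative crossings: 4
Step 3: Writhe = (positive) - (negative)
w = 1 - 4 = -3
Step 4: |w| = 3, and w is negative

-3


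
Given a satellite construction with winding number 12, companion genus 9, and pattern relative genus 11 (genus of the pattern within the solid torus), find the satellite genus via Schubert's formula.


Schubert: g(satellite) = g_rel(pattern) + |winding| * g(companion),
where g_rel(pattern) is the genus of the pattern relative to the solid torus.
= 11 + 12 * 9
= 11 + 108 = 119

119


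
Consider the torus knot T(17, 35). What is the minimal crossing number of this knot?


For a torus knot T(p, q) with gcd(p,q)=1,
the crossing number is min(p*(q-1), q*(p-1)).
p*(q-1) = 17*34 = 578
q*(p-1) = 35*16 = 560
min(578, 560) = 560

560


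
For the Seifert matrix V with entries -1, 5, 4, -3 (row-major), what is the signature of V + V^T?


Step 1: V + V^T = [[-2, 9], [9, -6]]
Step 2: trace = -8, det = -69
Step 3: Discriminant = (-8)^2 - 4*(-69) = 340
Step 4: Eigenvalues: 5.21954, -13.2195
Step 5: Signature = (# positive eigenvalues) - (# negative eigenvalues) = 0

0


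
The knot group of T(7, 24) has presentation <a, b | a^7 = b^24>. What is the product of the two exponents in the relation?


The relation is a^7 = b^24.
Product of exponents = 7 * 24
= 168

168


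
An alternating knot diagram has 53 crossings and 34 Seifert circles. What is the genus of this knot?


For alternating knots, g = (c - s + 1)/2.
= (53 - 34 + 1)/2
= 20/2 = 10

10


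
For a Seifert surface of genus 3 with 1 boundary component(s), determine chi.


chi = 2 - 2g - b
= 2 - 2*3 - 1
= 2 - 6 - 1 = -5

-5


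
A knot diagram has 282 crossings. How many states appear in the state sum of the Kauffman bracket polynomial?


Each crossing contributes 2 choices (A-smoothing or B-smoothing).
Total states = 2^282 = 7770675568902916283677847627294075626569627356208558085007249638955617140820833992704

7770675568902916283677847627294075626569627356208558085007249638955617140820833992704


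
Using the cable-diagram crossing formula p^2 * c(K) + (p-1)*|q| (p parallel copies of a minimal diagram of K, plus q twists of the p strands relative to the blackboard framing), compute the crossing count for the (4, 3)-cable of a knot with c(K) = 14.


Step 1: Each of the c(K) crossings of the companion diagram becomes p*p = p^2 crossings among the p parallel strands, and each of the |q| twists s_1 s_2 ... s_(p-1) adds (p-1) crossings.
  Crossings = p^2 * c(K) + (p-1)*|q|
Step 2: = 4^2 * 14 + (4-1)*3
Step 3: = 16*14 + 3*3
Step 4: = 224 + 9 = 233

233


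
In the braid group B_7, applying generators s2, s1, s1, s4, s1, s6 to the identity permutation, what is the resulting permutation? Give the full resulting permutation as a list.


Starting with identity [1, 2, 3, 4, 5, 6, 7].
Apply generators in sequence:
  After s2: [1, 3, 2, 4, 5, 6, 7]
  After s1: [3, 1, 2, 4, 5, 6, 7]
  After s1: [1, 3, 2, 4, 5, 6, 7]
  After s4: [1, 3, 2, 5, 4, 6, 7]
  After s1: [3, 1, 2, 5, 4, 6, 7]
  After s6: [3, 1, 2, 5, 4, 7, 6]
Final permutation: [3, 1, 2, 5, 4, 7, 6]

[3, 1, 2, 5, 4, 7, 6]


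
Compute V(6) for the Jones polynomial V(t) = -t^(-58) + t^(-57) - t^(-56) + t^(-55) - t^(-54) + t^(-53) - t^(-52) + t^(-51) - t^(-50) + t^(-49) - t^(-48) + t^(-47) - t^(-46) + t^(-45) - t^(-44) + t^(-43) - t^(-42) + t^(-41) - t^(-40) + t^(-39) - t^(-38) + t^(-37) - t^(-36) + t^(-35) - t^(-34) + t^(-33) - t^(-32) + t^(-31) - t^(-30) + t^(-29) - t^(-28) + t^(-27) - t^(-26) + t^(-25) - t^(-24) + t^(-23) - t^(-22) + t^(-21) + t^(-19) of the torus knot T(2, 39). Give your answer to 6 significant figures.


Substituting t = 6 into V(t) = -t^(-58) + t^(-57) - t^(-56) + t^(-55) - t^(-54) + t^(-53) - t^(-52) + t^(-51) - t^(-50) + t^(-49) - t^(-48) + t^(-47) - t^(-46) + t^(-45) - t^(-44) + t^(-43) - t^(-42) + t^(-41) - t^(-40) + t^(-39) - t^(-38) + t^(-37) - t^(-36) + t^(-35) - t^(-34) + t^(-33) - t^(-32) + t^(-31) - t^(-30) + t^(-29) - t^(-28) + t^(-27) - t^(-26) + t^(-25) - t^(-24) + t^(-23) - t^(-22) + t^(-21) + t^(-19):
  (-)t^(-58) = -7.36593e-46
  (+)t^(-57) = 4.41956e-45
  (-)t^(-56) = -2.65173e-44
  (+)t^(-55) = 1.59104e-43
  (-)t^(-54) = -9.54624e-43
  (+)t^(-53) = 5.72775e-42
  (-)t^(-52) = -3.43665e-41
  (+)t^(-51) = 2.06199e-40
  (-)t^(-50) = -1.23719e-39
  (+)t^(-49) = 7.42316e-39
  (-)t^(-48) = -4.4539e-38
  (+)t^(-47) = 2.67234e-37
  (-)t^(-46) = -1.6034e-36
  (+)t^(-45) = 9.62041e-36
  (-)t^(-44) = -5.77225e-35
  (+)t^(-43) = 3.46335e-34
  (-)t^(-42) = -2.07801e-33
  (+)t^(-41) = 1.24681e-32
  (-)t^(-40) = -7.48083e-32
  (+)t^(-39) = 4.4885e-31
  (-)t^(-38) = -2.6931e-30
  (+)t^(-37) = 1.61586e-29
  (-)t^(-36) = -9.69516e-29
  (+)t^(-35) = 5.8171e-28
  (-)t^(-34) = -3.49026e-27
  (+)t^(-33) = 2.09415e-26
  (-)t^(-32) = -1.25649e-25
  (+)t^(-31) = 7.53896e-25
  (-)t^(-30) = -4.52337e-24
  (+)t^(-29) = 2.71402e-23
  (-)t^(-28) = -1.62841e-22
  (+)t^(-27) = 9.77049e-22
  (-)t^(-26) = -5.86229e-21
  (+)t^(-25) = 3.51738e-20
  (-)t^(-24) = -2.11043e-19
  (+)t^(-23) = 1.26626e-18
  (-)t^(-22) = -7.59753e-18
  (+)t^(-21) = 4.55852e-17
  (+)t^(-19) = 1.64107e-15
Sum = (-7.36593e-46) + (4.41956e-45) + (-2.65173e-44) + (1.59104e-43) + (-9.54624e-43) + (5.72775e-42) + (-3.43665e-41) + (2.06199e-40) + (-1.23719e-39) + (7.42316e-39) + (-4.4539e-38) + (2.67234e-37) + (-1.6034e-36) + (9.62041e-36) + (-5.77225e-35) + (3.46335e-34) + (-2.07801e-33) + (1.24681e-32) + (-7.48083e-32) + (4.4885e-31) + (-2.6931e-30) + (1.61586e-29) + (-9.69516e-29) + (5.8171e-28) + (-3.49026e-27) + (2.09415e-26) + (-1.25649e-25) + (7.53896e-25) + (-4.52337e-24) + (2.71402e-23) + (-1.62841e-22) + (9.77049e-22) + (-5.86229e-21) + (3.51738e-20) + (-2.11043e-19) + (1.26626e-18) + (-7.59753e-18) + (4.55852e-17) + (1.64107e-15)
= 1.680139754e-15
Rounded to 6 significant figures: 1.68014e-15

1.68014e-15


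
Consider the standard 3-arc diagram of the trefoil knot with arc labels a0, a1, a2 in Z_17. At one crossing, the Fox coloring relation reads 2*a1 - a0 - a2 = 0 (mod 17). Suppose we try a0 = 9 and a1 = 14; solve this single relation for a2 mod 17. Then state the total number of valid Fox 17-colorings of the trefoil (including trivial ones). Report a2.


Step 1: Apply the given crossing relation 2*a1 - a0 - a2 = 0 (mod 17).
  a2 = 2*a1 - a0 mod 17
  a2 = 2*14 - 9 mod 17
  a2 = 28 - 9 mod 17
  a2 = 19 mod 17 = 2
Step 2: The trefoil has determinant 3.
  Number of Fox p-colorings (p prime) is p^2 if p = 3, else p.
  Since 17 does not divide 3, only trivial (constant) colorings exist.
  (So the trial a0 = 9, a1 = 14 with a0 != a1 does NOT extend to a valid coloring of the whole trefoil: the other two crossing relations require 3*(a1 - a0) = 0 (mod 17), which fails.)
  Total colorings = 17
Step 3: a2 = 2, total Fox 17-colorings = 17

2


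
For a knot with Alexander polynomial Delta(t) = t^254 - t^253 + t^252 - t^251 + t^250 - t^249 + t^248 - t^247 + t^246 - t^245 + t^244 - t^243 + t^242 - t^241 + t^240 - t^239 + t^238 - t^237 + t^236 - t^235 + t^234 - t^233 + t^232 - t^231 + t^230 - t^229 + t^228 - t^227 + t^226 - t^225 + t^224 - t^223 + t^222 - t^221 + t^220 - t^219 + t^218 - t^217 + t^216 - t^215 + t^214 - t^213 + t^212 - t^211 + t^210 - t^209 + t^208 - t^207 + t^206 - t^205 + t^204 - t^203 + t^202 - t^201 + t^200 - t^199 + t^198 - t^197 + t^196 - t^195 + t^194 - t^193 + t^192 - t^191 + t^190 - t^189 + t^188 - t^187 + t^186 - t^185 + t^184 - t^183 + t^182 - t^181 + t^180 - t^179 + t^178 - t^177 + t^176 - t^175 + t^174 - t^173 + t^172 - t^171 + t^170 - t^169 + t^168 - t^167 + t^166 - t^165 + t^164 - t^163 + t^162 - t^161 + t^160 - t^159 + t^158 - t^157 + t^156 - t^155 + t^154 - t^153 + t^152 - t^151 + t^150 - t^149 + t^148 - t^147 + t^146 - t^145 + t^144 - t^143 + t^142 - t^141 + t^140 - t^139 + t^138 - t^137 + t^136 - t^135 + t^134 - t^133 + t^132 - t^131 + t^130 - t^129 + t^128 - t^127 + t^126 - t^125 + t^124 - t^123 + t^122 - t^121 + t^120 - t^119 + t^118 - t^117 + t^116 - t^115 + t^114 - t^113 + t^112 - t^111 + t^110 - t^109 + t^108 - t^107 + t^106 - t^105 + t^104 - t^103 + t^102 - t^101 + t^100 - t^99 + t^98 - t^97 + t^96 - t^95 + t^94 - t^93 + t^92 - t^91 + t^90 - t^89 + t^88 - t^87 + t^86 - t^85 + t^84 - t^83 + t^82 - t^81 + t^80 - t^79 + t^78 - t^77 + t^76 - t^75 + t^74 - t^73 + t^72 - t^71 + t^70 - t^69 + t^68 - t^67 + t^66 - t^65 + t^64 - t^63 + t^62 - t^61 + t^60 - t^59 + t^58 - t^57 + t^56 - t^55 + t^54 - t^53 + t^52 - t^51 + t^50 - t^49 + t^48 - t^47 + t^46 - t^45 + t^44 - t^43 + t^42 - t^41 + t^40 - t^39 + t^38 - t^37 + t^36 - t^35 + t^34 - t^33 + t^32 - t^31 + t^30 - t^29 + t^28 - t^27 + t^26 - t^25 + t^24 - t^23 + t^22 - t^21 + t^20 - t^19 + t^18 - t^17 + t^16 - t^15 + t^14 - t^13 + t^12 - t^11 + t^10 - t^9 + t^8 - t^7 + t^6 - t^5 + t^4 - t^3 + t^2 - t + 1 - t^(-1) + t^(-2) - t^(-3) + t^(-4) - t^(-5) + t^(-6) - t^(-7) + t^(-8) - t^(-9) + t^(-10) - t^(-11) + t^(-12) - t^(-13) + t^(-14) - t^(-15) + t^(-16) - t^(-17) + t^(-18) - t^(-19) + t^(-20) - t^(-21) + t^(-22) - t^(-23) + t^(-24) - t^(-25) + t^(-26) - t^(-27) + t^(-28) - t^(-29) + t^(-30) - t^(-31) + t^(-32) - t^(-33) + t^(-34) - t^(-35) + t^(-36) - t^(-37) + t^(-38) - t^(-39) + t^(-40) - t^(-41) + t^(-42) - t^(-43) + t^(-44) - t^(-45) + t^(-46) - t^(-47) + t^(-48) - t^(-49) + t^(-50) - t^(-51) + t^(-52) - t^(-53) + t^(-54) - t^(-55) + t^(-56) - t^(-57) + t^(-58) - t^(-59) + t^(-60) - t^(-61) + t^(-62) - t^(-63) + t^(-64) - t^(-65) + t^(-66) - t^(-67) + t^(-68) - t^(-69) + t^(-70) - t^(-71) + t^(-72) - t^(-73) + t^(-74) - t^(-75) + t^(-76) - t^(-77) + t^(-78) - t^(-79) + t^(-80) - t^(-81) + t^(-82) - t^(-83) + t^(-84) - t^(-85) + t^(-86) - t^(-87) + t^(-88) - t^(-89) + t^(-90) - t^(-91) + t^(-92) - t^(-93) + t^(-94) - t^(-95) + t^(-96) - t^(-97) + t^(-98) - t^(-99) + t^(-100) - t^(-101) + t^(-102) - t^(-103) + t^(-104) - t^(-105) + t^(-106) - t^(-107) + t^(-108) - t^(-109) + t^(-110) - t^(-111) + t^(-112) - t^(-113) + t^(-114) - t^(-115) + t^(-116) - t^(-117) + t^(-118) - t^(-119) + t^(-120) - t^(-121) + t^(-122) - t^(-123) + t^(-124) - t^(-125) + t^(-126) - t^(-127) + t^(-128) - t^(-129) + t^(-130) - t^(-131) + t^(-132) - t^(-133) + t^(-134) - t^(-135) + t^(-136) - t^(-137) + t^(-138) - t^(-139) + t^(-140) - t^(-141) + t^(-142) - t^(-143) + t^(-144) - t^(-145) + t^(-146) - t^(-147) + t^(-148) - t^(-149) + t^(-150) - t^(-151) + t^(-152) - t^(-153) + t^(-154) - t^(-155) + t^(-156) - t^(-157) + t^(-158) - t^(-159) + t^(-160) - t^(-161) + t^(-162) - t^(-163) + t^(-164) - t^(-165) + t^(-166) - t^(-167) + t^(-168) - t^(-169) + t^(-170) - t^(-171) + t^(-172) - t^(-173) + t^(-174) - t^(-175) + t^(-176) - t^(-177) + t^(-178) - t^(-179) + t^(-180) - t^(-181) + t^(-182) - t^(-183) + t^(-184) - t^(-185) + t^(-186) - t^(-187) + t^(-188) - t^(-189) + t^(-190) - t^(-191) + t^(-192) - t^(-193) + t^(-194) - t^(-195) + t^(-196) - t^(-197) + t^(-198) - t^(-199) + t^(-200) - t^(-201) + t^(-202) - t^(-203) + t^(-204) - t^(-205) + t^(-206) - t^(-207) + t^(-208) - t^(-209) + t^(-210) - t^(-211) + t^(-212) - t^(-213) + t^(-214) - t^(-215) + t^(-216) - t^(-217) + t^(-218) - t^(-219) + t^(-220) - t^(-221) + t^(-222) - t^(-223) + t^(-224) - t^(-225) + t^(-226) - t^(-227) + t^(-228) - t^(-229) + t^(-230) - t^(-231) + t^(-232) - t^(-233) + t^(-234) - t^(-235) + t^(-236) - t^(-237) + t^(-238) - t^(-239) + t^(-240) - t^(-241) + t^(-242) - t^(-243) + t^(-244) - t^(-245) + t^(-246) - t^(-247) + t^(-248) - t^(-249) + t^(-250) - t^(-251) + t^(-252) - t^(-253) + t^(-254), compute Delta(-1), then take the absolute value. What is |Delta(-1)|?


Step 1: The polynomial has 509 terms with alternating signs, exponents from 254 down to -254.
Step 2: Substitute t = -1. The i-th term has coefficient (-1)^i and exponent (m-i),
  so its value is (-1)^i * (-1)^(m-i) = (-1)^m = 1 for every i.
Step 3: All 509 terms equal 1, so Delta(-1) = 509 * (1) = 509
Step 4: |Delta(-1)| = 509

509
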